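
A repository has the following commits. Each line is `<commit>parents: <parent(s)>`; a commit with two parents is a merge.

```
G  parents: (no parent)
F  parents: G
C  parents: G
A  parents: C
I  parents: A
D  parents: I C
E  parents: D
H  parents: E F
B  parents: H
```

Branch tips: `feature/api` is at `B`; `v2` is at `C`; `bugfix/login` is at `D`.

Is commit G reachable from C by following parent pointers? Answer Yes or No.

Yes

Ancestors of C (commits reachable by following parents): {C, G}.
G is in that set, so it is an ancestor of C.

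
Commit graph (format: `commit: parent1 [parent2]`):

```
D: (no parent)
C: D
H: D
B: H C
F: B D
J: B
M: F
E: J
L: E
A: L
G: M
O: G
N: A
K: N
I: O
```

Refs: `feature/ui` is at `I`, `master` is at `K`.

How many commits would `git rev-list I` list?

Walking parent pointers from I: reachable set = {B, C, D, F, G, H, I, M, O}.
That is 9 commits.

9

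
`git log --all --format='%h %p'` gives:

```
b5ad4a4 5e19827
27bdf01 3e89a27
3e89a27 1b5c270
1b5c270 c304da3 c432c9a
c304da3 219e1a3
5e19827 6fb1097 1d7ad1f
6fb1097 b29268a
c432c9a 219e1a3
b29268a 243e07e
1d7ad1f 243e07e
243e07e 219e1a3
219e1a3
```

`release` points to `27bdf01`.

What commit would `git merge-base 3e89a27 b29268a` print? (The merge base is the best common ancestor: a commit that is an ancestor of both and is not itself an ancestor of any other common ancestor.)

Ancestors of 3e89a27: {1b5c270, 219e1a3, 3e89a27, c304da3, c432c9a}.
Ancestors of b29268a: {219e1a3, 243e07e, b29268a}.
Common ancestors: {219e1a3}.
The only common ancestor is 219e1a3, so it is the merge base.

219e1a3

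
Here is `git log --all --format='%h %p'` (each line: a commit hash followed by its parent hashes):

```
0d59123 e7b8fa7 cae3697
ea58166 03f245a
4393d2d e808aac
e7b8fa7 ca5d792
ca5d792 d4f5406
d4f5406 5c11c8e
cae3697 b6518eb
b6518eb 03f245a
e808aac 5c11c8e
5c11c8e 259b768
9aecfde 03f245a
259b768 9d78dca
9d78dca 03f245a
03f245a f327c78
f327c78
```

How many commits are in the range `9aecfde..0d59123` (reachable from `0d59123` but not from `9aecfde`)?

Reachable from 0d59123: {03f245a, 0d59123, 259b768, 5c11c8e, 9d78dca, b6518eb, ca5d792, cae3697, d4f5406, e7b8fa7, f327c78}.
Reachable from 9aecfde: {03f245a, 9aecfde, f327c78}.
In 0d59123's history but not 9aecfde's: {0d59123, 259b768, 5c11c8e, 9d78dca, b6518eb, ca5d792, cae3697, d4f5406, e7b8fa7} — 9 commits.

9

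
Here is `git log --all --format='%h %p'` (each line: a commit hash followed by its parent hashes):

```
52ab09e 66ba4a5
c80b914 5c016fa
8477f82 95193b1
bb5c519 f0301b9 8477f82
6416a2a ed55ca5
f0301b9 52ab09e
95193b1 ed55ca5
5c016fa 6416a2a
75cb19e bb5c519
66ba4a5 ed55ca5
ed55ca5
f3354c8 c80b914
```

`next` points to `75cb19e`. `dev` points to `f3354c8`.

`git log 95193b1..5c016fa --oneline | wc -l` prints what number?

Reachable from 5c016fa: {5c016fa, 6416a2a, ed55ca5}.
Reachable from 95193b1: {95193b1, ed55ca5}.
In 5c016fa's history but not 95193b1's: {5c016fa, 6416a2a} — 2 commits.

2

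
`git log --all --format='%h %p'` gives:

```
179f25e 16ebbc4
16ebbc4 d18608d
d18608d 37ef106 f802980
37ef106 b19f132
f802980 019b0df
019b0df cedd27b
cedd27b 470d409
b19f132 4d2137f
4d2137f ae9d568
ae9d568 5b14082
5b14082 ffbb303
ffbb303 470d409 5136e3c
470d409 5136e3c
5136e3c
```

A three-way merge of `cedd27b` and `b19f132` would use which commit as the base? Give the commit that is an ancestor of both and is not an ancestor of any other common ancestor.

Ancestors of cedd27b: {470d409, 5136e3c, cedd27b}.
Ancestors of b19f132: {470d409, 4d2137f, 5136e3c, 5b14082, ae9d568, b19f132, ffbb303}.
Common ancestors: {470d409, 5136e3c}.
Among these, 470d409 is not an ancestor of any other common ancestor — it is the merge base.

470d409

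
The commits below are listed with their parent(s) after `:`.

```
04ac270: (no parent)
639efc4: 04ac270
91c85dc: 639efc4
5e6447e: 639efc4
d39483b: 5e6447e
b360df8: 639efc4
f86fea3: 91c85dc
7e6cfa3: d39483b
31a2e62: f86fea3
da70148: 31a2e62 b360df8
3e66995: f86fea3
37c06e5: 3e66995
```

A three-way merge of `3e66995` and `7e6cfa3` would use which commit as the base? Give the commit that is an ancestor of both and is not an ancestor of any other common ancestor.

Ancestors of 3e66995: {04ac270, 3e66995, 639efc4, 91c85dc, f86fea3}.
Ancestors of 7e6cfa3: {04ac270, 5e6447e, 639efc4, 7e6cfa3, d39483b}.
Common ancestors: {04ac270, 639efc4}.
Among these, 639efc4 is not an ancestor of any other common ancestor — it is the merge base.

639efc4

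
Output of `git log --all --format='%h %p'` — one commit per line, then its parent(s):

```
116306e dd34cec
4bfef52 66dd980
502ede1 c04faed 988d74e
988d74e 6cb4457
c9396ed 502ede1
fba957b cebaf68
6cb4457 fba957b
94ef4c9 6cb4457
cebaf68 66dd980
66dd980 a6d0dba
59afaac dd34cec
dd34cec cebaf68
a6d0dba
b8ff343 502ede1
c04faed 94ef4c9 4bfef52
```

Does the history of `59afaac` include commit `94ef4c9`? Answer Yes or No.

Ancestors of 59afaac: {59afaac, 66dd980, a6d0dba, cebaf68, dd34cec}.
94ef4c9 is not in that set, so it is not an ancestor of 59afaac.

No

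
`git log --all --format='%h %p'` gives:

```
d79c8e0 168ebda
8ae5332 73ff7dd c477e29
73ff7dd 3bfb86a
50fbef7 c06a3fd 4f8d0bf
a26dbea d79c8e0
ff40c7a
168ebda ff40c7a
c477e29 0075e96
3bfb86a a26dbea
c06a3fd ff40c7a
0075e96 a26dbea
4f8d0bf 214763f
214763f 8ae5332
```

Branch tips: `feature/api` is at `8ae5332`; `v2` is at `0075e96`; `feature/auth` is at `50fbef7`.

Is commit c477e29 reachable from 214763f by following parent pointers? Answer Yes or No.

Yes

Ancestors of 214763f (commits reachable by following parents): {0075e96, 168ebda, 214763f, 3bfb86a, 73ff7dd, 8ae5332, a26dbea, c477e29, d79c8e0, ff40c7a}.
c477e29 is in that set, so it is an ancestor of 214763f.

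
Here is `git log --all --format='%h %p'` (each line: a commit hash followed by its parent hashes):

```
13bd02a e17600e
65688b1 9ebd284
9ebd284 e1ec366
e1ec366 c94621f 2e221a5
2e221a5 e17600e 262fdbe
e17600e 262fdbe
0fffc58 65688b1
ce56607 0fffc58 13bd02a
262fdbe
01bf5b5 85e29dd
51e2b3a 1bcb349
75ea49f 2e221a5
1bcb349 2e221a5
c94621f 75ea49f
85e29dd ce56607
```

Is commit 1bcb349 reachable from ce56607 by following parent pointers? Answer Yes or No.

Ancestors of ce56607: {0fffc58, 13bd02a, 262fdbe, 2e221a5, 65688b1, 75ea49f, 9ebd284, c94621f, ce56607, e17600e, e1ec366}.
1bcb349 is not in that set, so it is not an ancestor of ce56607.

No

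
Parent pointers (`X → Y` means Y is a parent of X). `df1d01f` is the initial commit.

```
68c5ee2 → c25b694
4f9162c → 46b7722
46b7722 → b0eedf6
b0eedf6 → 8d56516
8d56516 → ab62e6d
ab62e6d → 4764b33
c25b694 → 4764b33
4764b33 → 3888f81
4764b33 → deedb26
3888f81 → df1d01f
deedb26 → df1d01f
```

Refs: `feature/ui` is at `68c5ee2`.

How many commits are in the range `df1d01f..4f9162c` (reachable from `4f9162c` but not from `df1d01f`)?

Reachable from 4f9162c: {3888f81, 46b7722, 4764b33, 4f9162c, 8d56516, ab62e6d, b0eedf6, deedb26, df1d01f}.
Reachable from df1d01f: {df1d01f}.
In 4f9162c's history but not df1d01f's: {3888f81, 46b7722, 4764b33, 4f9162c, 8d56516, ab62e6d, b0eedf6, deedb26} — 8 commits.

8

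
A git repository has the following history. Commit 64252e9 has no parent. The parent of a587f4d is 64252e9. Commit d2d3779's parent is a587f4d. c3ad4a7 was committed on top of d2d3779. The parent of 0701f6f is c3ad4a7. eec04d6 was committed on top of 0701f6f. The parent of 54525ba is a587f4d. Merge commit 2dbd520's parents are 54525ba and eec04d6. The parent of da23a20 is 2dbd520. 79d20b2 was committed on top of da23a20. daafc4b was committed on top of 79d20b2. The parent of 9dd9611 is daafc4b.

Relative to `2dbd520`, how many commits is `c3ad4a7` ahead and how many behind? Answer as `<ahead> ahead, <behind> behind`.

0 ahead, 4 behind

Reachable from c3ad4a7: {64252e9, a587f4d, c3ad4a7, d2d3779}.
Reachable from 2dbd520: {0701f6f, 2dbd520, 54525ba, 64252e9, a587f4d, c3ad4a7, d2d3779, eec04d6}.
Only in c3ad4a7's history (ahead): {} — 0.
Only in 2dbd520's history (behind): {0701f6f, 2dbd520, 54525ba, eec04d6} — 4.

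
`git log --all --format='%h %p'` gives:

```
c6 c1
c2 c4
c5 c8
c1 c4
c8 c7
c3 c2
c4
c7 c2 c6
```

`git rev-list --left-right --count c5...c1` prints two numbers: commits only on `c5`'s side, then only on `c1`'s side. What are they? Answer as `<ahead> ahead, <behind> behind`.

5 ahead, 0 behind

Reachable from c5: {c1, c2, c4, c5, c6, c7, c8}.
Reachable from c1: {c1, c4}.
Only in c5's history (ahead): {c2, c5, c6, c7, c8} — 5.
Only in c1's history (behind): {} — 0.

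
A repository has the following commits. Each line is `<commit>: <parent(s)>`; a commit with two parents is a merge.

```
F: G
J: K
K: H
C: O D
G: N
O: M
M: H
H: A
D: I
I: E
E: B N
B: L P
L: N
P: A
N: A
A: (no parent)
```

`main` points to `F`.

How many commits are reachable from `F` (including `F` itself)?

4

Walking parent pointers from F: reachable set = {A, F, G, N}.
That is 4 commits.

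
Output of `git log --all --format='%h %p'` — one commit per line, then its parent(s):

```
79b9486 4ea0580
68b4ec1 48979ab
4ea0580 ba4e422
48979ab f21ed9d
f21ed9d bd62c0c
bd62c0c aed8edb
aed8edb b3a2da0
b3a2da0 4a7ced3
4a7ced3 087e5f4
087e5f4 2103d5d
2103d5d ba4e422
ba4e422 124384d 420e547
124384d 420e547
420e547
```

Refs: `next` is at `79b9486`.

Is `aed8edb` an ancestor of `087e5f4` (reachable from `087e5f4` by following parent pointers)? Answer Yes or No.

No

Ancestors of 087e5f4: {087e5f4, 124384d, 2103d5d, 420e547, ba4e422}.
aed8edb is not in that set, so it is not an ancestor of 087e5f4.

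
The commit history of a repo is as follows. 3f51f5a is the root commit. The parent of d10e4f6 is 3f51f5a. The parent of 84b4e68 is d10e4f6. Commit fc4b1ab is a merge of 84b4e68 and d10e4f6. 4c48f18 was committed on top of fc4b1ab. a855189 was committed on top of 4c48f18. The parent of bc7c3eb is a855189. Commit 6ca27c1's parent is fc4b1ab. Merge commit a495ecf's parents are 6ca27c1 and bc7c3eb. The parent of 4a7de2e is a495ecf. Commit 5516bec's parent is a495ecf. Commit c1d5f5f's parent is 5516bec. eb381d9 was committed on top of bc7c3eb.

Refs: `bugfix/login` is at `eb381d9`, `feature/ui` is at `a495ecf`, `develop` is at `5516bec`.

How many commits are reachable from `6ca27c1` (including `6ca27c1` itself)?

Walking parent pointers from 6ca27c1: reachable set = {3f51f5a, 6ca27c1, 84b4e68, d10e4f6, fc4b1ab}.
That is 5 commits.

5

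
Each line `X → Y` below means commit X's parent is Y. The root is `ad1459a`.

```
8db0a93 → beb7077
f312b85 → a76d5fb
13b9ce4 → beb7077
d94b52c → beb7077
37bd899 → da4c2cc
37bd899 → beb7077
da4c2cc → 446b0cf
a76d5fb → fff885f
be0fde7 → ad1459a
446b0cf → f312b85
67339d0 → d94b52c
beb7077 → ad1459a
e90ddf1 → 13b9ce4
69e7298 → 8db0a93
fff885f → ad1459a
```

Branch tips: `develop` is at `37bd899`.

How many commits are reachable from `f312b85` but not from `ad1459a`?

3

Reachable from f312b85: {a76d5fb, ad1459a, f312b85, fff885f}.
Reachable from ad1459a: {ad1459a}.
In f312b85's history but not ad1459a's: {a76d5fb, f312b85, fff885f} — 3 commits.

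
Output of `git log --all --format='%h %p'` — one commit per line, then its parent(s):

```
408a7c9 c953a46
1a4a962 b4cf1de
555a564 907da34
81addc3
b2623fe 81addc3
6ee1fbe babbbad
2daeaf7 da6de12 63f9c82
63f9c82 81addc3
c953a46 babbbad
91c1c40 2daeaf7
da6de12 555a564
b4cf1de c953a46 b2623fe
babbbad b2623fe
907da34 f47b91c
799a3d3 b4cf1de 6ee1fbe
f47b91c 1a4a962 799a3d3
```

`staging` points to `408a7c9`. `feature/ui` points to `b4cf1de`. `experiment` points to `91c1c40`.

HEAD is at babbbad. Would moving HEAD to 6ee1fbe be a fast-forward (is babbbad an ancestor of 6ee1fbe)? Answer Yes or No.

Yes

A fast-forward from babbbad to 6ee1fbe is possible iff babbbad is an ancestor of 6ee1fbe.
Ancestors of 6ee1fbe: {6ee1fbe, 81addc3, b2623fe, babbbad}.
babbbad is among them, so fast-forward is possible.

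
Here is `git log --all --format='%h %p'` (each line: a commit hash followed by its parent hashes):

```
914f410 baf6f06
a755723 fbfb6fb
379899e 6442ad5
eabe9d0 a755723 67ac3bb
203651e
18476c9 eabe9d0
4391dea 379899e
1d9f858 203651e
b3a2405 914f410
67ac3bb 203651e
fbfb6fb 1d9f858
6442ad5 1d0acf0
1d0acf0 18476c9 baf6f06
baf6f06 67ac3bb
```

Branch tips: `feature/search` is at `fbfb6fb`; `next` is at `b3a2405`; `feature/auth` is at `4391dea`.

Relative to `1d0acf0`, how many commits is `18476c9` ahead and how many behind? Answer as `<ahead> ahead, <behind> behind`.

Reachable from 18476c9: {18476c9, 1d9f858, 203651e, 67ac3bb, a755723, eabe9d0, fbfb6fb}.
Reachable from 1d0acf0: {18476c9, 1d0acf0, 1d9f858, 203651e, 67ac3bb, a755723, baf6f06, eabe9d0, fbfb6fb}.
Only in 18476c9's history (ahead): {} — 0.
Only in 1d0acf0's history (behind): {1d0acf0, baf6f06} — 2.

0 ahead, 2 behind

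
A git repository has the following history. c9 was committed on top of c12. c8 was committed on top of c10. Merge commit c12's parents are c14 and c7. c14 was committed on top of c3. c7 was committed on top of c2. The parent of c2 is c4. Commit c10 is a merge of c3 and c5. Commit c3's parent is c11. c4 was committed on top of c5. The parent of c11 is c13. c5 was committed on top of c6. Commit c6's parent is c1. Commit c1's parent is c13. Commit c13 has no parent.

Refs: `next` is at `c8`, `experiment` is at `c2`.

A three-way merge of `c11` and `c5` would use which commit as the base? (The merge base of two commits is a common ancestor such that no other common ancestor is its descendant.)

c13

Ancestors of c11: {c11, c13}.
Ancestors of c5: {c1, c13, c5, c6}.
Common ancestors: {c13}.
The only common ancestor is c13, so it is the merge base.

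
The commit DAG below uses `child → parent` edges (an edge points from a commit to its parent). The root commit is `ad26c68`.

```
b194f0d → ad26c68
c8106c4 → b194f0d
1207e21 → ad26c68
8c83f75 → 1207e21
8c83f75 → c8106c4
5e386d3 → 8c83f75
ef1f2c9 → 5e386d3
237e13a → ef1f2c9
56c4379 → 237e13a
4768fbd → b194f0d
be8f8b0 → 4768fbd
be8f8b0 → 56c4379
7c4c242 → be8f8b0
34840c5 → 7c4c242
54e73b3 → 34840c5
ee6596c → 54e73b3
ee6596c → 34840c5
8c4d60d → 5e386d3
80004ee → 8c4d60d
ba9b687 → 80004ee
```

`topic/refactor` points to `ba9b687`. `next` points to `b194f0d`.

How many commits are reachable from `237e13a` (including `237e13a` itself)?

Walking parent pointers from 237e13a: reachable set = {1207e21, 237e13a, 5e386d3, 8c83f75, ad26c68, b194f0d, c8106c4, ef1f2c9}.
That is 8 commits.

8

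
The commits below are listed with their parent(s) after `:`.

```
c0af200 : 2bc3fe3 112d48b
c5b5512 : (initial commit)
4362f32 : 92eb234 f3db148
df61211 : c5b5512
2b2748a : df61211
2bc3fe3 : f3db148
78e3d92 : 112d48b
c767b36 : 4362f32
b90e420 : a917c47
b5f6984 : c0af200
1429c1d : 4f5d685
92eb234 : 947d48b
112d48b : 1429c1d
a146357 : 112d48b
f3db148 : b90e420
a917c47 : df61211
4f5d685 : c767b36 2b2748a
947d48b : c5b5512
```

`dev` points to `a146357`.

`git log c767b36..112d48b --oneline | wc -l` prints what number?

Reachable from 112d48b: {112d48b, 1429c1d, 2b2748a, 4362f32, 4f5d685, 92eb234, 947d48b, a917c47, b90e420, c5b5512, c767b36, df61211, f3db148}.
Reachable from c767b36: {4362f32, 92eb234, 947d48b, a917c47, b90e420, c5b5512, c767b36, df61211, f3db148}.
In 112d48b's history but not c767b36's: {112d48b, 1429c1d, 2b2748a, 4f5d685} — 4 commits.

4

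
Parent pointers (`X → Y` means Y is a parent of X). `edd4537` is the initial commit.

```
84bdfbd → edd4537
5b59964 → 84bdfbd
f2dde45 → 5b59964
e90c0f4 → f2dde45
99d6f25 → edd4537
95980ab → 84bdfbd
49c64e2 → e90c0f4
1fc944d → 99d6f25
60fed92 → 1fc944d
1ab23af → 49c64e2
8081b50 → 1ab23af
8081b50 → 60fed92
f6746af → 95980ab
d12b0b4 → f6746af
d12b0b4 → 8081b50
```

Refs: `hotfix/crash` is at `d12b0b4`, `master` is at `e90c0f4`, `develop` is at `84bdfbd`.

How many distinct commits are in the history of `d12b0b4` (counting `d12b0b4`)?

14

Walking parent pointers from d12b0b4: reachable set = {1ab23af, 1fc944d, 49c64e2, 5b59964, 60fed92, 8081b50, 84bdfbd, 95980ab, 99d6f25, d12b0b4, e90c0f4, edd4537, f2dde45, f6746af}.
That is 14 commits.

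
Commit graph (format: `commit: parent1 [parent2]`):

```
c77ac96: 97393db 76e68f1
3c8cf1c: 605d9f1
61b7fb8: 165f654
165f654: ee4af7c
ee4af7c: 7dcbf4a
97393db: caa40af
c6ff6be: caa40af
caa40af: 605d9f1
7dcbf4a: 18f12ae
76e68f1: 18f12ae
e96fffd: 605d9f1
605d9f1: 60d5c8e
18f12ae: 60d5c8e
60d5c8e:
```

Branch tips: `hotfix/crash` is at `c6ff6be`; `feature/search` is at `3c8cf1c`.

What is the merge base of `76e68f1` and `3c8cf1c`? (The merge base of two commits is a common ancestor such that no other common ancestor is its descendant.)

60d5c8e

Ancestors of 76e68f1: {18f12ae, 60d5c8e, 76e68f1}.
Ancestors of 3c8cf1c: {3c8cf1c, 605d9f1, 60d5c8e}.
Common ancestors: {60d5c8e}.
The only common ancestor is 60d5c8e, so it is the merge base.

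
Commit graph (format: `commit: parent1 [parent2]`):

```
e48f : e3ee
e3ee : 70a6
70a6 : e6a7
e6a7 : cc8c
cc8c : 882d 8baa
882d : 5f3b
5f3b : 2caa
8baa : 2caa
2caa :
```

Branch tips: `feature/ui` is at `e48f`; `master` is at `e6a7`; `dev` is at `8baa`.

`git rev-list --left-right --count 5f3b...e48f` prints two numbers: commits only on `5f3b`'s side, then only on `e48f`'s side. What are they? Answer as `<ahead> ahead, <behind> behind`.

Reachable from 5f3b: {2caa, 5f3b}.
Reachable from e48f: {2caa, 5f3b, 70a6, 882d, 8baa, cc8c, e3ee, e48f, e6a7}.
Only in 5f3b's history (ahead): {} — 0.
Only in e48f's history (behind): {70a6, 882d, 8baa, cc8c, e3ee, e48f, e6a7} — 7.

0 ahead, 7 behind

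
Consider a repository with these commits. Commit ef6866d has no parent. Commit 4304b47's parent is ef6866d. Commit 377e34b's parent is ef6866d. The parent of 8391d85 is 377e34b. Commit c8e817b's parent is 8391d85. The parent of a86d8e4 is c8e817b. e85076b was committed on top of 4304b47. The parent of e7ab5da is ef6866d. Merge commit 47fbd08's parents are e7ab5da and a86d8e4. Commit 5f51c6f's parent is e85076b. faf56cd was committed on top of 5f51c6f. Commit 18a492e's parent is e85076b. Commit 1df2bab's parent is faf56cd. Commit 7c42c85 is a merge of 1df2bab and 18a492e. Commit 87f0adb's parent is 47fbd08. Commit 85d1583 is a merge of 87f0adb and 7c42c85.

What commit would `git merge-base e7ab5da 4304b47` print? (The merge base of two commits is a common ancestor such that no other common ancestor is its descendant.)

ef6866d

Ancestors of e7ab5da: {e7ab5da, ef6866d}.
Ancestors of 4304b47: {4304b47, ef6866d}.
Common ancestors: {ef6866d}.
The only common ancestor is ef6866d, so it is the merge base.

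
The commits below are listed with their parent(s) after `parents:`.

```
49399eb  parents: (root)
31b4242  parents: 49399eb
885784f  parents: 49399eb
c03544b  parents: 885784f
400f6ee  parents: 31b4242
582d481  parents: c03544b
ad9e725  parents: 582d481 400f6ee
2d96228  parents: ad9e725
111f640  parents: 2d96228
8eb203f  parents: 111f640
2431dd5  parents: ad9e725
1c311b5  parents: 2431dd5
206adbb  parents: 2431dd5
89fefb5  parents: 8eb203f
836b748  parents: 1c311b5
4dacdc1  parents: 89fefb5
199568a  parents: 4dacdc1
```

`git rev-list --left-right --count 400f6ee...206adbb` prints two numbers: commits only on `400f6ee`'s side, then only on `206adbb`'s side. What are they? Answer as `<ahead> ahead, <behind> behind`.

Reachable from 400f6ee: {31b4242, 400f6ee, 49399eb}.
Reachable from 206adbb: {206adbb, 2431dd5, 31b4242, 400f6ee, 49399eb, 582d481, 885784f, ad9e725, c03544b}.
Only in 400f6ee's history (ahead): {} — 0.
Only in 206adbb's history (behind): {206adbb, 2431dd5, 582d481, 885784f, ad9e725, c03544b} — 6.

0 ahead, 6 behind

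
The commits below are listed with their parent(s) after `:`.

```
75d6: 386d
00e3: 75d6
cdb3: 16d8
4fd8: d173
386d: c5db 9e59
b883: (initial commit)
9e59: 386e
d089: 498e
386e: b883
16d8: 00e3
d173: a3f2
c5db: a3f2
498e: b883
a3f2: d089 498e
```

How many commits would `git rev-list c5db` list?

5

Walking parent pointers from c5db: reachable set = {498e, a3f2, b883, c5db, d089}.
That is 5 commits.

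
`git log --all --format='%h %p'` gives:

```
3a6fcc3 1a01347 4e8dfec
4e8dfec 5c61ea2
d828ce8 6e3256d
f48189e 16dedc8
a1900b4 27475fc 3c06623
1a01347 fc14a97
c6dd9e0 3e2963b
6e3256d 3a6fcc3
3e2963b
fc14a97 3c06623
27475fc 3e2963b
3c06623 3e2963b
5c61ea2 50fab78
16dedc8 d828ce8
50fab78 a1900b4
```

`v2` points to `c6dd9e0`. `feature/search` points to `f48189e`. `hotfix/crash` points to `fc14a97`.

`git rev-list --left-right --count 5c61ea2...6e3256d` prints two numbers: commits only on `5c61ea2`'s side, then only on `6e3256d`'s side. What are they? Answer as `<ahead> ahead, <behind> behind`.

0 ahead, 5 behind

Reachable from 5c61ea2: {27475fc, 3c06623, 3e2963b, 50fab78, 5c61ea2, a1900b4}.
Reachable from 6e3256d: {1a01347, 27475fc, 3a6fcc3, 3c06623, 3e2963b, 4e8dfec, 50fab78, 5c61ea2, 6e3256d, a1900b4, fc14a97}.
Only in 5c61ea2's history (ahead): {} — 0.
Only in 6e3256d's history (behind): {1a01347, 3a6fcc3, 4e8dfec, 6e3256d, fc14a97} — 5.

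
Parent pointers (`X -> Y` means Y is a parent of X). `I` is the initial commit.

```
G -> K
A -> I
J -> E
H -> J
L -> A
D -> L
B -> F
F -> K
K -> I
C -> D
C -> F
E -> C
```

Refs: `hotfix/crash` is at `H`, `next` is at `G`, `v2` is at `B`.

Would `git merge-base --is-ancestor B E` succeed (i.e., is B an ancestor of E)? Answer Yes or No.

Ancestors of E: {A, C, D, E, F, I, K, L}.
B is not in that set, so it is not an ancestor of E.

No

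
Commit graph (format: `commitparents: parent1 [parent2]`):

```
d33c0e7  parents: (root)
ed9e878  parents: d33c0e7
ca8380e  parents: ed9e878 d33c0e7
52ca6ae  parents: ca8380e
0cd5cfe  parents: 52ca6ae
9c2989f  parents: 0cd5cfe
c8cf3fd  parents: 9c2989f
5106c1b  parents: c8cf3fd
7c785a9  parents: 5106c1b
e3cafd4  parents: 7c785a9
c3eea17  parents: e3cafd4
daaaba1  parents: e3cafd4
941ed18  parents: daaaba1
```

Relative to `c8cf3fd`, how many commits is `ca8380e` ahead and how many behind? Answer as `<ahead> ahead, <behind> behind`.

0 ahead, 4 behind

Reachable from ca8380e: {ca8380e, d33c0e7, ed9e878}.
Reachable from c8cf3fd: {0cd5cfe, 52ca6ae, 9c2989f, c8cf3fd, ca8380e, d33c0e7, ed9e878}.
Only in ca8380e's history (ahead): {} — 0.
Only in c8cf3fd's history (behind): {0cd5cfe, 52ca6ae, 9c2989f, c8cf3fd} — 4.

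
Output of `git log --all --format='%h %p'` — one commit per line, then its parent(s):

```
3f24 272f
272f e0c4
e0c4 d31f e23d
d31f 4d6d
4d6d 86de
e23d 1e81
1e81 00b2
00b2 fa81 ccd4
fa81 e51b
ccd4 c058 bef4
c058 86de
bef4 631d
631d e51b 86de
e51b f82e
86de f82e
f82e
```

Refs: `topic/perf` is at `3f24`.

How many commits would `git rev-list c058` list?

3

Walking parent pointers from c058: reachable set = {86de, c058, f82e}.
That is 3 commits.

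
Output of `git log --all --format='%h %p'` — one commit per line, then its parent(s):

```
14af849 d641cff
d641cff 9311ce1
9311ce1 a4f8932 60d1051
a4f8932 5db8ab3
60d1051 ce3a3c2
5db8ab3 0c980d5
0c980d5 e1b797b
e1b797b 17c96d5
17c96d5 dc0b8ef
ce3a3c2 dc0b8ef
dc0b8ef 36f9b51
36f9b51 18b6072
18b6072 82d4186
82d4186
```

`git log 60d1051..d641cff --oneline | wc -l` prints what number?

Reachable from d641cff: {0c980d5, 17c96d5, 18b6072, 36f9b51, 5db8ab3, 60d1051, 82d4186, 9311ce1, a4f8932, ce3a3c2, d641cff, dc0b8ef, e1b797b}.
Reachable from 60d1051: {18b6072, 36f9b51, 60d1051, 82d4186, ce3a3c2, dc0b8ef}.
In d641cff's history but not 60d1051's: {0c980d5, 17c96d5, 5db8ab3, 9311ce1, a4f8932, d641cff, e1b797b} — 7 commits.

7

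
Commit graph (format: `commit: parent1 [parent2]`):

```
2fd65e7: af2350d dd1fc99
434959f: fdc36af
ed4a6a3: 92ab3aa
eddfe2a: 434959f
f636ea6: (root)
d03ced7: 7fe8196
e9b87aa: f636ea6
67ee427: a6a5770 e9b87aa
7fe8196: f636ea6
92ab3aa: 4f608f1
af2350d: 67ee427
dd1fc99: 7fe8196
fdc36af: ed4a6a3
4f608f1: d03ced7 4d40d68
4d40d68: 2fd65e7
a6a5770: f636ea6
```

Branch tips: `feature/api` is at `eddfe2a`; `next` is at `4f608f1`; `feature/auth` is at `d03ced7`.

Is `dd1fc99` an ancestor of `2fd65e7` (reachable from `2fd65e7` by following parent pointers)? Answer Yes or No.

Yes

Ancestors of 2fd65e7 (commits reachable by following parents): {2fd65e7, 67ee427, 7fe8196, a6a5770, af2350d, dd1fc99, e9b87aa, f636ea6}.
dd1fc99 is in that set, so it is an ancestor of 2fd65e7.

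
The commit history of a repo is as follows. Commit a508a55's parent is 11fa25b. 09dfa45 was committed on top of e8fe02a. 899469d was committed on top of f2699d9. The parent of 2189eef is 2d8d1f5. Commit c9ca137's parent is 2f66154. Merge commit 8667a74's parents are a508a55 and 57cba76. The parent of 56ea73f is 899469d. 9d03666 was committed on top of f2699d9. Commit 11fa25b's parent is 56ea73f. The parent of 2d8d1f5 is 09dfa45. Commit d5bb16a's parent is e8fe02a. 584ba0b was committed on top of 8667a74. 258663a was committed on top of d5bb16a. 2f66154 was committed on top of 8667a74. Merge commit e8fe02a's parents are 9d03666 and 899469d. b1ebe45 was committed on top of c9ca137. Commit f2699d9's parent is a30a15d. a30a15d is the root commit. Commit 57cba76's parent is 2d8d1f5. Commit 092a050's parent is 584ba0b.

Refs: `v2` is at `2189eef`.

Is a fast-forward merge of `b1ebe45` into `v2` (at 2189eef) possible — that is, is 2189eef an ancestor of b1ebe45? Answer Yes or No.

A fast-forward from 2189eef to b1ebe45 is possible iff 2189eef is an ancestor of b1ebe45.
Ancestors of b1ebe45: {09dfa45, 11fa25b, 2d8d1f5, 2f66154, 56ea73f, 57cba76, 8667a74, 899469d, 9d03666, a30a15d, a508a55, b1ebe45, c9ca137, e8fe02a, f2699d9}.
2189eef is not among them, so fast-forward is not possible.

No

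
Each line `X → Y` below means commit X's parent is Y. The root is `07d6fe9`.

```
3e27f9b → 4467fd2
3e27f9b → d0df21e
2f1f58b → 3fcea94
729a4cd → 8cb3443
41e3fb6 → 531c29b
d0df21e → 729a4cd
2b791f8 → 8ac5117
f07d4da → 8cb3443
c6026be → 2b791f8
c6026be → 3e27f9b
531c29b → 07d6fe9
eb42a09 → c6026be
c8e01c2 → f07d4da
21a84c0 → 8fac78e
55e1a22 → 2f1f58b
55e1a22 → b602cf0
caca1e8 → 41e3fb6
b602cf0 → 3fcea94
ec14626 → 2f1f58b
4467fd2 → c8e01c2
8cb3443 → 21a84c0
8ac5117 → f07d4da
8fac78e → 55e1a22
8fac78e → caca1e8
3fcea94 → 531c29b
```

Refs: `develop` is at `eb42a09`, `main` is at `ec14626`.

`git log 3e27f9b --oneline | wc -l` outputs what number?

17

Walking parent pointers from 3e27f9b: reachable set = {07d6fe9, 21a84c0, 2f1f58b, 3e27f9b, 3fcea94, 41e3fb6, 4467fd2, 531c29b, 55e1a22, 729a4cd, 8cb3443, 8fac78e, b602cf0, c8e01c2, caca1e8, d0df21e, f07d4da}.
That is 17 commits.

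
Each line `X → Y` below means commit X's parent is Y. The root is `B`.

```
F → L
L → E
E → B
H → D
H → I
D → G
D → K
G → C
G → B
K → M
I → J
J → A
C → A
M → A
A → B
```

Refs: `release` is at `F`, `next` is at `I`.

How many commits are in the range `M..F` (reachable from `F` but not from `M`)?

Reachable from F: {B, E, F, L}.
Reachable from M: {A, B, M}.
In F's history but not M's: {E, F, L} — 3 commits.

3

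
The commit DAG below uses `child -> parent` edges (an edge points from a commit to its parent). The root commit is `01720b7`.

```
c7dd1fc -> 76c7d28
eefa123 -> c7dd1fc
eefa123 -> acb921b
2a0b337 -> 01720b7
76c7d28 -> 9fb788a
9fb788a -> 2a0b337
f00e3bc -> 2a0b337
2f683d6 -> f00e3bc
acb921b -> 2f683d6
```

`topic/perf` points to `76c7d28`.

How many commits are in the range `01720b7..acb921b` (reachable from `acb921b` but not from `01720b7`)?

4

Reachable from acb921b: {01720b7, 2a0b337, 2f683d6, acb921b, f00e3bc}.
Reachable from 01720b7: {01720b7}.
In acb921b's history but not 01720b7's: {2a0b337, 2f683d6, acb921b, f00e3bc} — 4 commits.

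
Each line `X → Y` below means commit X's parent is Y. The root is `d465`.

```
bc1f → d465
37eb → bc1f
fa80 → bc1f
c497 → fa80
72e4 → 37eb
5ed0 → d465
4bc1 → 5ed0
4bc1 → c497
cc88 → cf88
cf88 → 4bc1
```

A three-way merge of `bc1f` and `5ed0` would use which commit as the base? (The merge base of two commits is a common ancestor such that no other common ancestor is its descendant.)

d465

Ancestors of bc1f: {bc1f, d465}.
Ancestors of 5ed0: {5ed0, d465}.
Common ancestors: {d465}.
The only common ancestor is d465, so it is the merge base.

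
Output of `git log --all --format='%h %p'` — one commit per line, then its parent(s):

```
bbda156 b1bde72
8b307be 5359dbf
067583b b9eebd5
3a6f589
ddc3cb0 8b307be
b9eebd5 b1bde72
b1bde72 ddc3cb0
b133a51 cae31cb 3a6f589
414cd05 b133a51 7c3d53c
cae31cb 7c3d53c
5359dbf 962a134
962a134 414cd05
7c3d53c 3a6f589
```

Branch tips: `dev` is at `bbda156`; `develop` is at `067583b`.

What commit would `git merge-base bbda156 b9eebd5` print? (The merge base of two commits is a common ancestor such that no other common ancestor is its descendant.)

Ancestors of bbda156: {3a6f589, 414cd05, 5359dbf, 7c3d53c, 8b307be, 962a134, b133a51, b1bde72, bbda156, cae31cb, ddc3cb0}.
Ancestors of b9eebd5: {3a6f589, 414cd05, 5359dbf, 7c3d53c, 8b307be, 962a134, b133a51, b1bde72, b9eebd5, cae31cb, ddc3cb0}.
Common ancestors: {3a6f589, 414cd05, 5359dbf, 7c3d53c, 8b307be, 962a134, b133a51, b1bde72, cae31cb, ddc3cb0}.
Among these, b1bde72 is not an ancestor of any other common ancestor — it is the merge base.

b1bde72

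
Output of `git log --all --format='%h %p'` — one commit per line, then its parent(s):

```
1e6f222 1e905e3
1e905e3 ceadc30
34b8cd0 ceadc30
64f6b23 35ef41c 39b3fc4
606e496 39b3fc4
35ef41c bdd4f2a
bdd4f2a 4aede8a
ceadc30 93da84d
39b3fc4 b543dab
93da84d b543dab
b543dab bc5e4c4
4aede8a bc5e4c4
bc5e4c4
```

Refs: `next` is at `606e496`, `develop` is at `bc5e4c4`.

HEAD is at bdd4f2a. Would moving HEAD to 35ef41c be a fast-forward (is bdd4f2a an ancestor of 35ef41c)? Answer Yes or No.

A fast-forward from bdd4f2a to 35ef41c is possible iff bdd4f2a is an ancestor of 35ef41c.
Ancestors of 35ef41c: {35ef41c, 4aede8a, bc5e4c4, bdd4f2a}.
bdd4f2a is among them, so fast-forward is possible.

Yes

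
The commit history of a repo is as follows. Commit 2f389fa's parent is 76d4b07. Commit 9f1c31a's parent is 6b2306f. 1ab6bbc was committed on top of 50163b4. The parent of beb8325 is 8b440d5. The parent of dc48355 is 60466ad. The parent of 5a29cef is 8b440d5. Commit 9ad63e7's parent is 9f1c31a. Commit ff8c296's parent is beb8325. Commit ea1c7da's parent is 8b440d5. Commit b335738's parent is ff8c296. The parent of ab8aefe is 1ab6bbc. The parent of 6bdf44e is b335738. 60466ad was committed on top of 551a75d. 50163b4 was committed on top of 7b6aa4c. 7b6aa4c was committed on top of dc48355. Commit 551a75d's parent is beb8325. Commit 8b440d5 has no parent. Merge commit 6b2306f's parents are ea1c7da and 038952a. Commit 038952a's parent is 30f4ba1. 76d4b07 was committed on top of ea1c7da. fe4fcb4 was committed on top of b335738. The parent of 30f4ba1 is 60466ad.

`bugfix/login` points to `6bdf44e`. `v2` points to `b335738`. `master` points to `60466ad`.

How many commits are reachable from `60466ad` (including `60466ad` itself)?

4

Walking parent pointers from 60466ad: reachable set = {551a75d, 60466ad, 8b440d5, beb8325}.
That is 4 commits.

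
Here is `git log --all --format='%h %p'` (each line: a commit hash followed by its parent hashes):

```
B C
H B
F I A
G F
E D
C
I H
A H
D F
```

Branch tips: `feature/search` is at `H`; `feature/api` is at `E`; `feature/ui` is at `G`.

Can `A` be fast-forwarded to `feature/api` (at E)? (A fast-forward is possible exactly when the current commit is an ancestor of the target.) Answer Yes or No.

A fast-forward from A to E is possible iff A is an ancestor of E.
Ancestors of E: {A, B, C, D, E, F, H, I}.
A is among them, so fast-forward is possible.

Yes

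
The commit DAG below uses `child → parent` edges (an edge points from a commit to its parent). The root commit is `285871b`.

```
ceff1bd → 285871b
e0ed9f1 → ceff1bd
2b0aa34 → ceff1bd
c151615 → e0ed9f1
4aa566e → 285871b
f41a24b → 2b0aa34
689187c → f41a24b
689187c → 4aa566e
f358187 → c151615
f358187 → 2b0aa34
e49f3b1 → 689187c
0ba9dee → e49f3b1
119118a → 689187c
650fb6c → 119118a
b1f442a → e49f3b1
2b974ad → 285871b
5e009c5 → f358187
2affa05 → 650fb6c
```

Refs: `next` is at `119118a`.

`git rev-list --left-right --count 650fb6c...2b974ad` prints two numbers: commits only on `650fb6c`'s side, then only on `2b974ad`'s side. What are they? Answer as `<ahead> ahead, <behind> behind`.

Reachable from 650fb6c: {119118a, 285871b, 2b0aa34, 4aa566e, 650fb6c, 689187c, ceff1bd, f41a24b}.
Reachable from 2b974ad: {285871b, 2b974ad}.
Only in 650fb6c's history (ahead): {119118a, 2b0aa34, 4aa566e, 650fb6c, 689187c, ceff1bd, f41a24b} — 7.
Only in 2b974ad's history (behind): {2b974ad} — 1.

7 ahead, 1 behind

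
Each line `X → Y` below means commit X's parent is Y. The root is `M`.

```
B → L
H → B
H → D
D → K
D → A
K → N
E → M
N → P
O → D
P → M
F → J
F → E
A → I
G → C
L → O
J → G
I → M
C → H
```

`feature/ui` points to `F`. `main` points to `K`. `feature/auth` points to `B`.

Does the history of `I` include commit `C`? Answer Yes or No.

Ancestors of I: {I, M}.
C is not in that set, so it is not an ancestor of I.

No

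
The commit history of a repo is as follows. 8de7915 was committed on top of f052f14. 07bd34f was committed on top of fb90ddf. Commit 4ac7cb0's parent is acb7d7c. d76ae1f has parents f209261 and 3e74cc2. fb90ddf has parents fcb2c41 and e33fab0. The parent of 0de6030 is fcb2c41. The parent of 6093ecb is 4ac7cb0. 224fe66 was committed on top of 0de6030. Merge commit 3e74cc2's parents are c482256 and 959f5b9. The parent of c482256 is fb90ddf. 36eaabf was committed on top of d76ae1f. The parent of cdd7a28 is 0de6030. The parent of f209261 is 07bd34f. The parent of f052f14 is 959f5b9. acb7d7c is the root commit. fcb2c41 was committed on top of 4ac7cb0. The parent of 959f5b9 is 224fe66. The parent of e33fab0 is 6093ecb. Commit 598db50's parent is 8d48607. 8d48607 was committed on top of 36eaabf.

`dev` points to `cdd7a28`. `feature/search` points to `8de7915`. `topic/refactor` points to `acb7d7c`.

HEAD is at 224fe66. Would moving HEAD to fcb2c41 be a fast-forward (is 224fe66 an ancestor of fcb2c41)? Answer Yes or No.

A fast-forward from 224fe66 to fcb2c41 is possible iff 224fe66 is an ancestor of fcb2c41.
Ancestors of fcb2c41: {4ac7cb0, acb7d7c, fcb2c41}.
224fe66 is not among them, so fast-forward is not possible.

No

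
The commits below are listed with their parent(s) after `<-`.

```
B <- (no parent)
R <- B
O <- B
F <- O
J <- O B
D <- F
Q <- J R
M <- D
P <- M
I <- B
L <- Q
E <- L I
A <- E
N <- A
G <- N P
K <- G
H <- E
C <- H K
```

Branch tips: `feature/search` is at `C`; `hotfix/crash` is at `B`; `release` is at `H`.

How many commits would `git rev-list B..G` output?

14

Reachable from G: {A, B, D, E, F, G, I, J, L, M, N, O, P, Q, R}.
Reachable from B: {B}.
In G's history but not B's: {A, D, E, F, G, I, J, L, M, N, O, P, Q, R} — 14 commits.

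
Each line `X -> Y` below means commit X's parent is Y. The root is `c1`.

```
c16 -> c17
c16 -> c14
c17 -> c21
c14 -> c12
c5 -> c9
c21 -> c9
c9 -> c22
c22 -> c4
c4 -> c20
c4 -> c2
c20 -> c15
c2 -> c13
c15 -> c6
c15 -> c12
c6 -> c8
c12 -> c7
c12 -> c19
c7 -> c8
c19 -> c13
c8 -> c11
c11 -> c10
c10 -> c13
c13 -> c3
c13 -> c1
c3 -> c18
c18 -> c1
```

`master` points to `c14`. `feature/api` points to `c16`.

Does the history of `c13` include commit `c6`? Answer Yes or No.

Ancestors of c13: {c1, c13, c18, c3}.
c6 is not in that set, so it is not an ancestor of c13.

No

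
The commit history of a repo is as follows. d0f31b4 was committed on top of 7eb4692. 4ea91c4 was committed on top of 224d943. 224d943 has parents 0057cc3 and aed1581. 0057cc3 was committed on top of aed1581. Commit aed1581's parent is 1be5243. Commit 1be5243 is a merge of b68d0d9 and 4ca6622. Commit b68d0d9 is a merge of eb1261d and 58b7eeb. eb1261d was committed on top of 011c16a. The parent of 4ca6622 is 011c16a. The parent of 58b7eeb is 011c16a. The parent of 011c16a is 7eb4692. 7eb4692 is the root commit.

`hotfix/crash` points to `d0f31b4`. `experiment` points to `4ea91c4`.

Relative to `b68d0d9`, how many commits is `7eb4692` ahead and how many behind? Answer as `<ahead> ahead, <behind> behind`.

0 ahead, 4 behind

Reachable from 7eb4692: {7eb4692}.
Reachable from b68d0d9: {011c16a, 58b7eeb, 7eb4692, b68d0d9, eb1261d}.
Only in 7eb4692's history (ahead): {} — 0.
Only in b68d0d9's history (behind): {011c16a, 58b7eeb, b68d0d9, eb1261d} — 4.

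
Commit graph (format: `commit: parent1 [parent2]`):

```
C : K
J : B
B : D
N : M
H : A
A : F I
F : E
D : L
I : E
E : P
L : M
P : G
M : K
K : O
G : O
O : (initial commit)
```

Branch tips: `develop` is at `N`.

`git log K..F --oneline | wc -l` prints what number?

Reachable from F: {E, F, G, O, P}.
Reachable from K: {K, O}.
In F's history but not K's: {E, F, G, P} — 4 commits.

4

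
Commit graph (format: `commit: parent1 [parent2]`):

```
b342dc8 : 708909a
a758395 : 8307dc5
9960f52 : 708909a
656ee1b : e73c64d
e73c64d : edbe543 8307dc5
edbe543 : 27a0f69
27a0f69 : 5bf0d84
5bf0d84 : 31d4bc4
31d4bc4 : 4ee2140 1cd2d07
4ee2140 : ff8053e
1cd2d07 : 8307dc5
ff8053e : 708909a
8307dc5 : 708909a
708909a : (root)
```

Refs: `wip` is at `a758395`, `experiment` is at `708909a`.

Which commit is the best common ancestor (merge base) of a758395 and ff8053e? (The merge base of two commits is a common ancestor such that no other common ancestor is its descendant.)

Ancestors of a758395: {708909a, 8307dc5, a758395}.
Ancestors of ff8053e: {708909a, ff8053e}.
Common ancestors: {708909a}.
The only common ancestor is 708909a, so it is the merge base.

708909a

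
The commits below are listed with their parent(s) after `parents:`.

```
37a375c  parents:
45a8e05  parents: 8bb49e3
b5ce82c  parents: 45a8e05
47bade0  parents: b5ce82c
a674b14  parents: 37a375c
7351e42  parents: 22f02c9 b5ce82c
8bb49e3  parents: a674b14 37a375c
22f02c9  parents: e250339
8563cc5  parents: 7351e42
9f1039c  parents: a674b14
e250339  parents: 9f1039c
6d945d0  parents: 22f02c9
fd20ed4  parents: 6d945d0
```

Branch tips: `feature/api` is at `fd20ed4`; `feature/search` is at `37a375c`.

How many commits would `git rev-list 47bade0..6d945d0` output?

Reachable from 6d945d0: {22f02c9, 37a375c, 6d945d0, 9f1039c, a674b14, e250339}.
Reachable from 47bade0: {37a375c, 45a8e05, 47bade0, 8bb49e3, a674b14, b5ce82c}.
In 6d945d0's history but not 47bade0's: {22f02c9, 6d945d0, 9f1039c, e250339} — 4 commits.

4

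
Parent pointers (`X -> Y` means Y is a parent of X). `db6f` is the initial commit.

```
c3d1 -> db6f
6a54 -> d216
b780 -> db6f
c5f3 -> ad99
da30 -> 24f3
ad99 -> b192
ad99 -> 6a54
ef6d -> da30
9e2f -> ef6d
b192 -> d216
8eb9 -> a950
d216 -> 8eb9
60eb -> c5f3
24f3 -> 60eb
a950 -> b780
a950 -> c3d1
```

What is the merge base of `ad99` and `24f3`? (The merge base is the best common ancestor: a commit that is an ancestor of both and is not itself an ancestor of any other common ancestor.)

Ancestors of ad99: {6a54, 8eb9, a950, ad99, b192, b780, c3d1, d216, db6f}.
Ancestors of 24f3: {24f3, 60eb, 6a54, 8eb9, a950, ad99, b192, b780, c3d1, c5f3, d216, db6f}.
Common ancestors: {6a54, 8eb9, a950, ad99, b192, b780, c3d1, d216, db6f}.
Among these, ad99 is not an ancestor of any other common ancestor — it is the merge base.

ad99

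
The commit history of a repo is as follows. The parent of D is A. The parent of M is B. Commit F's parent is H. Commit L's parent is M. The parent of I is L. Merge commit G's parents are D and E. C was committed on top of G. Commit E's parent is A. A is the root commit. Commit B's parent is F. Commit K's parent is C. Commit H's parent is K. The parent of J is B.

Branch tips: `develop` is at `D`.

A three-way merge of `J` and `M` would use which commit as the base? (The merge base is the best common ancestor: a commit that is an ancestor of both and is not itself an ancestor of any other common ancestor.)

Ancestors of J: {A, B, C, D, E, F, G, H, J, K}.
Ancestors of M: {A, B, C, D, E, F, G, H, K, M}.
Common ancestors: {A, B, C, D, E, F, G, H, K}.
Among these, B is not an ancestor of any other common ancestor — it is the merge base.

B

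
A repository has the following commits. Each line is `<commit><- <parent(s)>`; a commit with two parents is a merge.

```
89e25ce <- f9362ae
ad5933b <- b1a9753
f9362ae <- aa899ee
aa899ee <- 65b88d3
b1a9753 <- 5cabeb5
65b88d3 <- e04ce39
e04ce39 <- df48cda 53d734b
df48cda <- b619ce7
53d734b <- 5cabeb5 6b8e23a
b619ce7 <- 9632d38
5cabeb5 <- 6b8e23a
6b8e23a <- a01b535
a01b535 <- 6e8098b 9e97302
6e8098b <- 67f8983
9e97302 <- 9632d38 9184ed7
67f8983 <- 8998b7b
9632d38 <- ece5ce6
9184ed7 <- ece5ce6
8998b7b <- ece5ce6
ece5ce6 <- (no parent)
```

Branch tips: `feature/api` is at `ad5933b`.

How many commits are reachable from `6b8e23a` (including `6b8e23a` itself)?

Walking parent pointers from 6b8e23a: reachable set = {67f8983, 6b8e23a, 6e8098b, 8998b7b, 9184ed7, 9632d38, 9e97302, a01b535, ece5ce6}.
That is 9 commits.

9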